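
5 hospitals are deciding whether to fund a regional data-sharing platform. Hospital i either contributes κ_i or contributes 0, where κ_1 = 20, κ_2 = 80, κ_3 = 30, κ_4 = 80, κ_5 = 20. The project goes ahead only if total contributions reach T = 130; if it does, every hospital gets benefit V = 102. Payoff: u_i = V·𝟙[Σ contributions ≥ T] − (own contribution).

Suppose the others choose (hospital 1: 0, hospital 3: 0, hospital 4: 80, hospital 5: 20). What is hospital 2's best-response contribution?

80

Others' total = 100. Contributing 80 brings total to 180 ≥ 130: gain V − κ_2 = 22.
Best response: 80.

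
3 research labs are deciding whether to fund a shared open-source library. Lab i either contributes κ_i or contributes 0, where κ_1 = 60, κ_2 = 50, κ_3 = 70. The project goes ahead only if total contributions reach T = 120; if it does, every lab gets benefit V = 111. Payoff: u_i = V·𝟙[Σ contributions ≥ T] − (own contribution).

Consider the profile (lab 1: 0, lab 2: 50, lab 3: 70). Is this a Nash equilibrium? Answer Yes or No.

Yes

Total = 120 ≥ 120: provided.
Lab 1 (pledges 0, payoff 111): pledging 60 → total 180, payoff 51. No gain.
Lab 2 (pledges 50, payoff 61): dropping to 0 → total 70, payoff 0. No gain.
Lab 3 (pledges 70, payoff 41): dropping to 0 → total 50, payoff 0. No gain.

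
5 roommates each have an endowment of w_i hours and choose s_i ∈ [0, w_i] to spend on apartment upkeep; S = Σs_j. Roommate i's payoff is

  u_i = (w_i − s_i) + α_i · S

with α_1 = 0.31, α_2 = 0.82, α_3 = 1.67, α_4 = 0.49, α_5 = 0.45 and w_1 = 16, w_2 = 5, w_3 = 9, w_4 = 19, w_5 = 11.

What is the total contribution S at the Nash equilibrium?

9

∂u_i/∂s_i = α_i − 1, so roommate i contributes w_i if α_i > 1, else 0.
α_i > 1 for i ∈ {3}; NE contributions (0, 0, 9, 0, 0), S = 9.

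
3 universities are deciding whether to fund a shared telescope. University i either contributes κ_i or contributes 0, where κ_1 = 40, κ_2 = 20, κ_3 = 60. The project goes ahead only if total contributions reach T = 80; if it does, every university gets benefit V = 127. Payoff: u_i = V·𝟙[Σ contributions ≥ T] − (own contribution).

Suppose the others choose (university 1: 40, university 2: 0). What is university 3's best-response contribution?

60

Others' total = 40. Contributing 60 brings total to 100 ≥ 80: gain V − κ_3 = 67.
Best response: 60.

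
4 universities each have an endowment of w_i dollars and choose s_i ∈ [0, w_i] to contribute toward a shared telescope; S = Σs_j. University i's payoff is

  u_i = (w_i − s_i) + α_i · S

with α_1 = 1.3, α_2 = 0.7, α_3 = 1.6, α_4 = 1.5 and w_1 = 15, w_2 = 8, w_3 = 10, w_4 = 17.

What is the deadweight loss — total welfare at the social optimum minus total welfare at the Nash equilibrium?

32.8

∂u_i/∂s_i = α_i − 1, so university i contributes w_i if α_i > 1, else 0.
α_i > 1 for i ∈ {1, 3, 4}; NE contributions (15, 0, 10, 17), S = 42.
W^NE = Σw_i − S^NE + (Σα_i)·S^NE = 50 + 4.1·42 = 222.2.
Planner: ∂(Σu_j)/∂s_i = Σα_j − 1 = 4.1 > 0, so everyone contributes w_i; S^SO = 50, W^SO = 50 + 4.1·50 = 255.
Deadweight loss = 32.8.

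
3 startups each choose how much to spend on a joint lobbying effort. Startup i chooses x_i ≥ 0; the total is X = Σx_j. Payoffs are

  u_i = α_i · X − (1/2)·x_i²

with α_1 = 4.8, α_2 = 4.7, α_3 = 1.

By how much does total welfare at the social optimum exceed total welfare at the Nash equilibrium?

Startup i's FOC: ∂u_i/∂x_i = α_i − x_i = 0, so x_i* = α_i.
NE contributions = (4.8, 4.7, 1); X = 10.5.
W^NE = (Σα)·X − ½Σα_i² = 10.5² − ½·46.13 = 87.185.
Planner sets x_i = Σα_j = 10.5 for every i, so X^SO = 3·10.5 = 31.5.
W^SO = (Σα)·X^SO − ½·3·(Σα)² = (3/2)·10.5² = 165.375.
Deadweight loss = W^SO − W^NE = 78.19.

78.19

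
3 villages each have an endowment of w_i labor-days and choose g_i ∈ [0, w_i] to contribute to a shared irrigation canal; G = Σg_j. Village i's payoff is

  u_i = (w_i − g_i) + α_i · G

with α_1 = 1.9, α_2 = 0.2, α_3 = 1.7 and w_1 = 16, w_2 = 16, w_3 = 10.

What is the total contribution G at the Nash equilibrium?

26

∂u_i/∂g_i = α_i − 1, so village i contributes w_i if α_i > 1, else 0.
α_i > 1 for i ∈ {1, 3}; NE contributions (16, 0, 10), G = 26.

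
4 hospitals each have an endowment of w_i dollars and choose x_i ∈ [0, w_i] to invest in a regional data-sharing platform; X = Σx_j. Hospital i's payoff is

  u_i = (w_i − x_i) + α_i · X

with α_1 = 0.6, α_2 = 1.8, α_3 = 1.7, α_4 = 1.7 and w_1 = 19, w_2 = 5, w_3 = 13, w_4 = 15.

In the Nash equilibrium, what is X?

∂u_i/∂x_i = α_i − 1, so hospital i contributes w_i if α_i > 1, else 0.
α_i > 1 for i ∈ {2, 3, 4}; NE contributions (0, 5, 13, 15), X = 33.

33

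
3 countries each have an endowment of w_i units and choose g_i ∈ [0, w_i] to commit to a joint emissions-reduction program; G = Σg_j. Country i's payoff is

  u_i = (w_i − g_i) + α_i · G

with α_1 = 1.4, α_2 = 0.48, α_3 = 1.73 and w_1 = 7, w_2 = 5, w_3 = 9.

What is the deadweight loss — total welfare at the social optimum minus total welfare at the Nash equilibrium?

∂u_i/∂g_i = α_i − 1, so country i contributes w_i if α_i > 1, else 0.
α_i > 1 for i ∈ {1, 3}; NE contributions (7, 0, 9), G = 16.
W^NE = Σw_i − G^NE + (Σα_i)·G^NE = 21 + 2.61·16 = 62.76.
Planner: ∂(Σu_j)/∂g_i = Σα_j − 1 = 2.61 > 0, so everyone contributes w_i; G^SO = 21, W^SO = 21 + 2.61·21 = 75.81.
Deadweight loss = 13.05.

13.05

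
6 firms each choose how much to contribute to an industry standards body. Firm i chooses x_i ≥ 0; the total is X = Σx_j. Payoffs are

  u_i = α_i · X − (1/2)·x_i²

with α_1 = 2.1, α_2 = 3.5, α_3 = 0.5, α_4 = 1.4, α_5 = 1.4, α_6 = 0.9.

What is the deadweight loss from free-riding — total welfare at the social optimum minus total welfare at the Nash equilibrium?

202.9

Firm i's FOC: ∂u_i/∂x_i = α_i − x_i = 0, so x_i* = α_i.
NE contributions = (2.1, 3.5, 0.5, 1.4, 1.4, 0.9); X = 9.8.
W^NE = (Σα)·X − ½Σα_i² = 9.8² − ½·21.64 = 85.22.
Planner sets x_i = Σα_j = 9.8 for every i, so X^SO = 6·9.8 = 58.8.
W^SO = (Σα)·X^SO − ½·6·(Σα)² = (6/2)·9.8² = 288.12.
Deadweight loss = W^SO − W^NE = 202.9.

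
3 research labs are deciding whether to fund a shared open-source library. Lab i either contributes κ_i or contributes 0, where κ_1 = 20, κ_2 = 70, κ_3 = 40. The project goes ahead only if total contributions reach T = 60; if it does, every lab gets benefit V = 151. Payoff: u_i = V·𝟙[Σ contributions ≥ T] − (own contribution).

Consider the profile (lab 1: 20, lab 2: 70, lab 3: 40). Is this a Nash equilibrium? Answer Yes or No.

Total = 130 ≥ 60: provided.
Lab 1 (pledges 20, payoff 131): dropping to 0 → total 110, payoff 151. Profitable deviation.

No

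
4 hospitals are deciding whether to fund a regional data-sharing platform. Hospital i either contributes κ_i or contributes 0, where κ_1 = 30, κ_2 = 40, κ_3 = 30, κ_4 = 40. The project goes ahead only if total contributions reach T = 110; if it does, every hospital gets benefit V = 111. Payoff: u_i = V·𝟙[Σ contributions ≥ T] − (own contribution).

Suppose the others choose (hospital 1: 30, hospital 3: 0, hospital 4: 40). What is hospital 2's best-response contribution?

Others' total = 70. Contributing 40 brings total to 110 ≥ 110: gain V − κ_2 = 71.
Best response: 40.

40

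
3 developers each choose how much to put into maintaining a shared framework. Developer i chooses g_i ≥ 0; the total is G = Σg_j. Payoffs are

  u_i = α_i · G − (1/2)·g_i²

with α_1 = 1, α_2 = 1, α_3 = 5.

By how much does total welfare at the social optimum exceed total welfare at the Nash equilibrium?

38

Developer i's FOC: ∂u_i/∂g_i = α_i − g_i = 0, so g_i* = α_i.
NE contributions = (1, 1, 5); G = 7.
W^NE = (Σα)·G − ½Σα_i² = 7² − ½·27 = 35.5.
Planner sets g_i = Σα_j = 7 for every i, so G^SO = 3·7 = 21.
W^SO = (Σα)·G^SO − ½·3·(Σα)² = (3/2)·7² = 73.5.
Deadweight loss = W^SO − W^NE = 38.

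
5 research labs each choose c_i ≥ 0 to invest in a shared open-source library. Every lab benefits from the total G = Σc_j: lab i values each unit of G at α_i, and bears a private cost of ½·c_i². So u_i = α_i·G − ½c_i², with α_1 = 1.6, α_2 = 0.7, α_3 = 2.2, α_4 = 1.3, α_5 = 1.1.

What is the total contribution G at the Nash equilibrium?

6.9

Lab i's FOC: ∂u_i/∂c_i = α_i − c_i = 0, so c_i* = α_i.
NE contributions = (1.6, 0.7, 2.2, 1.3, 1.1); G = 6.9.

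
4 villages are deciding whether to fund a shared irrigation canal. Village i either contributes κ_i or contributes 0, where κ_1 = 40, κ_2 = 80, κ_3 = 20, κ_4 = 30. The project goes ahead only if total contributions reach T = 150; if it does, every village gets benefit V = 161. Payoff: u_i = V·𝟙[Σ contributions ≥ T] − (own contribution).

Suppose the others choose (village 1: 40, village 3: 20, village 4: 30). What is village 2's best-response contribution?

80

Others' total = 90. Contributing 80 brings total to 170 ≥ 150: gain V − κ_2 = 81.
Best response: 80.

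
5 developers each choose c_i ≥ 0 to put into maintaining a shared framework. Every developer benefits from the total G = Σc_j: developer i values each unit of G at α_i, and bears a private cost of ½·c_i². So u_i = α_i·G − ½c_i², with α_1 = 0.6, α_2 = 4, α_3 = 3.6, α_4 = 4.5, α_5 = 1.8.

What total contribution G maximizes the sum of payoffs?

Planner FOC: ∂(Σu_j)/∂c_i = (Σα_j) − c_i = 0, so c_i^SO = Σα_j = 14.5 for every i; G^SO = 72.5.

72.5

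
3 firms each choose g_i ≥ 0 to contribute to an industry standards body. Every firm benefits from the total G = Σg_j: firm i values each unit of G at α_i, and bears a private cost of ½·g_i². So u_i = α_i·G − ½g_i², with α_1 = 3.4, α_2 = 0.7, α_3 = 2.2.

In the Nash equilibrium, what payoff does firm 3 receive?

11.44

Firm i's FOC: ∂u_i/∂g_i = α_i − g_i = 0, so g_i* = α_i.
NE contributions = (3.4, 0.7, 2.2); G = 6.3.
u_3 = α_3·G − ½·(g_3)² = 2.2·6.3 − ½·2.2² = 11.44.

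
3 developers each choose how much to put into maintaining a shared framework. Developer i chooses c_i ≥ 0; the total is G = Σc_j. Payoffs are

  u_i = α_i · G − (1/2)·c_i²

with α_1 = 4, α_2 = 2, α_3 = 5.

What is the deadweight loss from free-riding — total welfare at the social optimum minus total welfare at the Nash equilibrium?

83

Developer i's FOC: ∂u_i/∂c_i = α_i − c_i = 0, so c_i* = α_i.
NE contributions = (4, 2, 5); G = 11.
W^NE = (Σα)·G − ½Σα_i² = 11² − ½·45 = 98.5.
Planner sets c_i = Σα_j = 11 for every i, so G^SO = 3·11 = 33.
W^SO = (Σα)·G^SO − ½·3·(Σα)² = (3/2)·11² = 181.5.
Deadweight loss = W^SO − W^NE = 83.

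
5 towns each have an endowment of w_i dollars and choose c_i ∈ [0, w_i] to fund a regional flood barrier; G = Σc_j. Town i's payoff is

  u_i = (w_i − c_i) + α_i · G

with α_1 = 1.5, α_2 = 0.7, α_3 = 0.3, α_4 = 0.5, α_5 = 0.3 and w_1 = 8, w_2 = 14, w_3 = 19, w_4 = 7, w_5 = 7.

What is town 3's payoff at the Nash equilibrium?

21.4

∂u_i/∂c_i = α_i − 1, so town i contributes w_i if α_i > 1, else 0.
α_i > 1 for i ∈ {1}; NE contributions (8, 0, 0, 0, 0), G = 8.
u_3 = (19 − 0) + 0.3·8 = 21.4.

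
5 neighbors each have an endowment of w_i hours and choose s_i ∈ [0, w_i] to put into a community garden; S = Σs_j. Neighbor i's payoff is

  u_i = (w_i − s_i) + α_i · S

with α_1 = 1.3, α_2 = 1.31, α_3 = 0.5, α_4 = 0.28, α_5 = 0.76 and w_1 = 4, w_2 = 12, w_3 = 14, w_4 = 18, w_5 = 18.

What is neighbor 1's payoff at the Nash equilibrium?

∂u_i/∂s_i = α_i − 1, so neighbor i contributes w_i if α_i > 1, else 0.
α_i > 1 for i ∈ {1, 2}; NE contributions (4, 12, 0, 0, 0), S = 16.
u_1 = (4 − 4) + 1.3·16 = 20.8.

20.8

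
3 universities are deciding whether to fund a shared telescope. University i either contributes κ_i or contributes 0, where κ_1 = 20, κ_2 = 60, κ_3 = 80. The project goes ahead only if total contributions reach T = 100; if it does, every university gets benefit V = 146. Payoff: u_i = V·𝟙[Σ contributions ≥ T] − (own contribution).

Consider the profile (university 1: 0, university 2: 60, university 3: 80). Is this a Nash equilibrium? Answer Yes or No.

Yes

Total = 140 ≥ 100: provided.
University 1 (pledges 0, payoff 146): pledging 20 → total 160, payoff 126. No gain.
University 2 (pledges 60, payoff 86): dropping to 0 → total 80, payoff 0. No gain.
University 3 (pledges 80, payoff 66): dropping to 0 → total 60, payoff 0. No gain.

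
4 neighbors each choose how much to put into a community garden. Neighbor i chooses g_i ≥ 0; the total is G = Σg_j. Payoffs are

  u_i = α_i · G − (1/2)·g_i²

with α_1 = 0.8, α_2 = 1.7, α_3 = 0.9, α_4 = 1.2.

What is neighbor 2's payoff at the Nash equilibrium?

6.375

Neighbor i's FOC: ∂u_i/∂g_i = α_i − g_i = 0, so g_i* = α_i.
NE contributions = (0.8, 1.7, 0.9, 1.2); G = 4.6.
u_2 = α_2·G − ½·(g_2)² = 1.7·4.6 − ½·1.7² = 6.375.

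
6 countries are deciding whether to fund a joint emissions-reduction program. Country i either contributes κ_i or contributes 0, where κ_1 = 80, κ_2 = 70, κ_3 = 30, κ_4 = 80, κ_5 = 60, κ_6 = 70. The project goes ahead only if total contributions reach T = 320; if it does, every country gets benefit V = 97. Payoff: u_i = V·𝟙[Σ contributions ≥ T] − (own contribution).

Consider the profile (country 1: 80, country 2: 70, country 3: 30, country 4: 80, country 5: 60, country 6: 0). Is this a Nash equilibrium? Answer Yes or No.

Yes

Total = 320 ≥ 320: provided.
Country 1 (pledges 80, payoff 17): dropping to 0 → total 240, payoff 0. No gain.
Country 2 (pledges 70, payoff 27): dropping to 0 → total 250, payoff 0. No gain.
Country 3 (pledges 30, payoff 67): dropping to 0 → total 290, payoff 0. No gain.
Country 4 (pledges 80, payoff 17): dropping to 0 → total 240, payoff 0. No gain.
Country 5 (pledges 60, payoff 37): dropping to 0 → total 260, payoff 0. No gain.
Country 6 (pledges 0, payoff 97): pledging 70 → total 390, payoff 27. No gain.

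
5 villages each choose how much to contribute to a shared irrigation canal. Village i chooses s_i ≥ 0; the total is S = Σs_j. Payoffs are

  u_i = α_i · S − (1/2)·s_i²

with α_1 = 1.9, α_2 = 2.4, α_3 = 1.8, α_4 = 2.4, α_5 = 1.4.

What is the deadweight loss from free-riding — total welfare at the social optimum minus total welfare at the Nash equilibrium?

Village i's FOC: ∂u_i/∂s_i = α_i − s_i = 0, so s_i* = α_i.
NE contributions = (1.9, 2.4, 1.8, 2.4, 1.4); S = 9.9.
W^NE = (Σα)·S − ½Σα_i² = 9.9² − ½·20.33 = 87.845.
Planner sets s_i = Σα_j = 9.9 for every i, so S^SO = 5·9.9 = 49.5.
W^SO = (Σα)·S^SO − ½·5·(Σα)² = (5/2)·9.9² = 245.025.
Deadweight loss = W^SO − W^NE = 157.18.

157.18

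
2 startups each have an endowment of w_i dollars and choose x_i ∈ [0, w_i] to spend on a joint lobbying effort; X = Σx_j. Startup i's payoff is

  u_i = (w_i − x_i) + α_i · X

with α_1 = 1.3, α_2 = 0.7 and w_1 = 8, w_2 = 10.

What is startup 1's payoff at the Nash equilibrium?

∂u_i/∂x_i = α_i − 1, so startup i contributes w_i if α_i > 1, else 0.
α_i > 1 for i ∈ {1}; NE contributions (8, 0), X = 8.
u_1 = (8 − 8) + 1.3·8 = 10.4.

10.4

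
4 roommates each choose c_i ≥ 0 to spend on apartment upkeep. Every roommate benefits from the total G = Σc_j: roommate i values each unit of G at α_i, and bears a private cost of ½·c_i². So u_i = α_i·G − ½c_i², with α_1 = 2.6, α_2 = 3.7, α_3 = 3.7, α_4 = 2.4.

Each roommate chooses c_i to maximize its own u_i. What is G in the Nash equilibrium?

Roommate i's FOC: ∂u_i/∂c_i = α_i − c_i = 0, so c_i* = α_i.
NE contributions = (2.6, 3.7, 3.7, 2.4); G = 12.4.

12.4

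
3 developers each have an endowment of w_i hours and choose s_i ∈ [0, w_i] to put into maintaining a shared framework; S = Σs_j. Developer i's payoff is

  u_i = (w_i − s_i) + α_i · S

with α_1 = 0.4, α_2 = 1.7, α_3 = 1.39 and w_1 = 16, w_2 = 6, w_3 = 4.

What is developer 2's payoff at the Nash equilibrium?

17

∂u_i/∂s_i = α_i − 1, so developer i contributes w_i if α_i > 1, else 0.
α_i > 1 for i ∈ {2, 3}; NE contributions (0, 6, 4), S = 10.
u_2 = (6 − 6) + 1.7·10 = 17.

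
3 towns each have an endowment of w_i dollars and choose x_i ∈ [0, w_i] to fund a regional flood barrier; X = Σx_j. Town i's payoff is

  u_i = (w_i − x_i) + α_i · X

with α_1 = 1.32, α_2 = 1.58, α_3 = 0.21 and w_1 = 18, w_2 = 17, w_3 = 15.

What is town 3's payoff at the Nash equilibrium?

∂u_i/∂x_i = α_i − 1, so town i contributes w_i if α_i > 1, else 0.
α_i > 1 for i ∈ {1, 2}; NE contributions (18, 17, 0), X = 35.
u_3 = (15 − 0) + 0.21·35 = 22.35.

22.35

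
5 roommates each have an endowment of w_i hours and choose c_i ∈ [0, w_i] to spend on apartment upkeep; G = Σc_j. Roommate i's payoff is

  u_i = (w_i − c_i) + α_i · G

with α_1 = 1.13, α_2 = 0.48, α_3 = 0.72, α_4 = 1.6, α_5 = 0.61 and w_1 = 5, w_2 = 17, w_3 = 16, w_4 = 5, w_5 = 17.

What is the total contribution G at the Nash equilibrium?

10

∂u_i/∂c_i = α_i − 1, so roommate i contributes w_i if α_i > 1, else 0.
α_i > 1 for i ∈ {1, 4}; NE contributions (5, 0, 0, 5, 0), G = 10.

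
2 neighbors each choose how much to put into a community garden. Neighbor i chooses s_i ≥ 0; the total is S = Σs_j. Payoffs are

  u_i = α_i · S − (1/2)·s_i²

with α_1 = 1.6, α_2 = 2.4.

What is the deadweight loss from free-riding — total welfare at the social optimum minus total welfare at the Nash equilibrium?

Neighbor i's FOC: ∂u_i/∂s_i = α_i − s_i = 0, so s_i* = α_i.
NE contributions = (1.6, 2.4); S = 4.
W^NE = (Σα)·S − ½Σα_i² = 4² − ½·8.32 = 11.84.
Planner sets s_i = Σα_j = 4 for every i, so S^SO = 2·4 = 8.
W^SO = (Σα)·S^SO − ½·2·(Σα)² = (2/2)·4² = 16.
Deadweight loss = W^SO − W^NE = 4.16.

4.16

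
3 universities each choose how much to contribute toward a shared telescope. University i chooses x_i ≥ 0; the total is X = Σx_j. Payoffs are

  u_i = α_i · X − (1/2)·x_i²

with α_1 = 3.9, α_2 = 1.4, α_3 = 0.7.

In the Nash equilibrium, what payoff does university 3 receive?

University i's FOC: ∂u_i/∂x_i = α_i − x_i = 0, so x_i* = α_i.
NE contributions = (3.9, 1.4, 0.7); X = 6.
u_3 = α_3·X − ½·(x_3)² = 0.7·6 − ½·0.7² = 3.955.

3.955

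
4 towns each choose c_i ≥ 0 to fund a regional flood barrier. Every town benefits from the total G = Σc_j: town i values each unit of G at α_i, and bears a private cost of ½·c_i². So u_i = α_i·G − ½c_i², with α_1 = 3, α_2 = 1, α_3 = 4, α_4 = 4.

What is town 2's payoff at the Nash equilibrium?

Town i's FOC: ∂u_i/∂c_i = α_i − c_i = 0, so c_i* = α_i.
NE contributions = (3, 1, 4, 4); G = 12.
u_2 = α_2·G − ½·(c_2)² = 1·12 − ½·1² = 11.5.

11.5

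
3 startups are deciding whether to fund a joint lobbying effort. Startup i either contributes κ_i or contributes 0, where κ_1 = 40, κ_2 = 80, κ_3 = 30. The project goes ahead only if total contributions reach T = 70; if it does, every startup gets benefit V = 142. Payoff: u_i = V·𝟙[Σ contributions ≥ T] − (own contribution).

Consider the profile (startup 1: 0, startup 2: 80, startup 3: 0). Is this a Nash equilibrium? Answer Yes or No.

Total = 80 ≥ 70: provided.
Startup 1 (pledges 0, payoff 142): pledging 40 → total 120, payoff 102. No gain.
Startup 2 (pledges 80, payoff 62): dropping to 0 → total 0, payoff 0. No gain.
Startup 3 (pledges 0, payoff 142): pledging 30 → total 110, payoff 112. No gain.

Yes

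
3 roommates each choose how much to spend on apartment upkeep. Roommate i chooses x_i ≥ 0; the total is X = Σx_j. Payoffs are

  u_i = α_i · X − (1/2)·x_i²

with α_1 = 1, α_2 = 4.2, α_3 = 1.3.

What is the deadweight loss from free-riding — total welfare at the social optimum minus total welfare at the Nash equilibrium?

31.29

Roommate i's FOC: ∂u_i/∂x_i = α_i − x_i = 0, so x_i* = α_i.
NE contributions = (1, 4.2, 1.3); X = 6.5.
W^NE = (Σα)·X − ½Σα_i² = 6.5² − ½·20.33 = 32.085.
Planner sets x_i = Σα_j = 6.5 for every i, so X^SO = 3·6.5 = 19.5.
W^SO = (Σα)·X^SO − ½·3·(Σα)² = (3/2)·6.5² = 63.375.
Deadweight loss = W^SO − W^NE = 31.29.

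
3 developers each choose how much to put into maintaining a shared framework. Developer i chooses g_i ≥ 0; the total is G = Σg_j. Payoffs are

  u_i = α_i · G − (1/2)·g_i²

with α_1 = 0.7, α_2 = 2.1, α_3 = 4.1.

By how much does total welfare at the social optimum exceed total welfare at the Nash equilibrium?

Developer i's FOC: ∂u_i/∂g_i = α_i − g_i = 0, so g_i* = α_i.
NE contributions = (0.7, 2.1, 4.1); G = 6.9.
W^NE = (Σα)·G − ½Σα_i² = 6.9² − ½·21.71 = 36.755.
Planner sets g_i = Σα_j = 6.9 for every i, so G^SO = 3·6.9 = 20.7.
W^SO = (Σα)·G^SO − ½·3·(Σα)² = (3/2)·6.9² = 71.415.
Deadweight loss = W^SO − W^NE = 34.66.

34.66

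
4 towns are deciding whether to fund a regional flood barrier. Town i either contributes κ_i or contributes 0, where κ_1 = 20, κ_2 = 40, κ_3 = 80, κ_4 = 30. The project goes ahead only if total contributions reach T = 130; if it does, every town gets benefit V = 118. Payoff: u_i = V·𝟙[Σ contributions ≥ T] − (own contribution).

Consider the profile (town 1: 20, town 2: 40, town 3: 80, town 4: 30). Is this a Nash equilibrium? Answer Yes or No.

Total = 170 ≥ 130: provided.
Town 1 (pledges 20, payoff 98): dropping to 0 → total 150, payoff 118. Profitable deviation.

No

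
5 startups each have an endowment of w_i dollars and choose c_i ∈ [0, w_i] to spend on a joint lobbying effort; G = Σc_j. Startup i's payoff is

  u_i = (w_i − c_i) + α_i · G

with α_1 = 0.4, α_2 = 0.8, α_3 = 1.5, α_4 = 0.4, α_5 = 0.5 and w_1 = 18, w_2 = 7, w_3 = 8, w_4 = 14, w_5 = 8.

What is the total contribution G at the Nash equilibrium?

8

∂u_i/∂c_i = α_i − 1, so startup i contributes w_i if α_i > 1, else 0.
α_i > 1 for i ∈ {3}; NE contributions (0, 0, 8, 0, 0), G = 8.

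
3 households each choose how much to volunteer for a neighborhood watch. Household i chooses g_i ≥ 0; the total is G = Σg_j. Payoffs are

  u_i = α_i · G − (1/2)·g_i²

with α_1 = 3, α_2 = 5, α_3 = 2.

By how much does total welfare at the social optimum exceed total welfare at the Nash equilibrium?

Household i's FOC: ∂u_i/∂g_i = α_i − g_i = 0, so g_i* = α_i.
NE contributions = (3, 5, 2); G = 10.
W^NE = (Σα)·G − ½Σα_i² = 10² − ½·38 = 81.
Planner sets g_i = Σα_j = 10 for every i, so G^SO = 3·10 = 30.
W^SO = (Σα)·G^SO − ½·3·(Σα)² = (3/2)·10² = 150.
Deadweight loss = W^SO − W^NE = 69.

69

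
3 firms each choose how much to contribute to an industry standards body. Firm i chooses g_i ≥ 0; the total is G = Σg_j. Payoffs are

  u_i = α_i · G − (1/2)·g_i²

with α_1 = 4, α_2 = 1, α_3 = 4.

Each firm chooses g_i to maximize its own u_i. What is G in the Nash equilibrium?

9

Firm i's FOC: ∂u_i/∂g_i = α_i − g_i = 0, so g_i* = α_i.
NE contributions = (4, 1, 4); G = 9.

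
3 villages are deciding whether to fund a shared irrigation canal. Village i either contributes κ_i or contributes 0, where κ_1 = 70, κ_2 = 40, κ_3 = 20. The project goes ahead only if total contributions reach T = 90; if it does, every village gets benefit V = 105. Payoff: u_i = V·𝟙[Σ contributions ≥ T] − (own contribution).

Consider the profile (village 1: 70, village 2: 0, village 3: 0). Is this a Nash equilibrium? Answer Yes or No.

Total = 70 < 90: not provided.
Village 1 (pledges 70, payoff -70): dropping to 0 → total 0, payoff 0. Profitable deviation.

No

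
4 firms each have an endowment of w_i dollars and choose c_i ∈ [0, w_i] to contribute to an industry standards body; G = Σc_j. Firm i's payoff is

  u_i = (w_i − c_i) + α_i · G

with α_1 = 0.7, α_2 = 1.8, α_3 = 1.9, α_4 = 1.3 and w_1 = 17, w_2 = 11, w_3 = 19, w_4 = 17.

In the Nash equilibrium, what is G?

∂u_i/∂c_i = α_i − 1, so firm i contributes w_i if α_i > 1, else 0.
α_i > 1 for i ∈ {2, 3, 4}; NE contributions (0, 11, 19, 17), G = 47.

47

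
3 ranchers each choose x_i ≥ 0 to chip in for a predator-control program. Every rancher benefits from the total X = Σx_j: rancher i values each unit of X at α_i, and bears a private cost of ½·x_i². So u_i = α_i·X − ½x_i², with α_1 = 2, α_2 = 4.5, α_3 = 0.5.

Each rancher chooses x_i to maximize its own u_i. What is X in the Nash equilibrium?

Rancher i's FOC: ∂u_i/∂x_i = α_i − x_i = 0, so x_i* = α_i.
NE contributions = (2, 4.5, 0.5); X = 7.

7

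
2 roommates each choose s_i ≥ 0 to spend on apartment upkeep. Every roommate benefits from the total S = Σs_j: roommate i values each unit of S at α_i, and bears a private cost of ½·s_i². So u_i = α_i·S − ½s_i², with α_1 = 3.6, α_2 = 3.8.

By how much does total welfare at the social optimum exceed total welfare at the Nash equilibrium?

13.7

Roommate i's FOC: ∂u_i/∂s_i = α_i − s_i = 0, so s_i* = α_i.
NE contributions = (3.6, 3.8); S = 7.4.
W^NE = (Σα)·S − ½Σα_i² = 7.4² − ½·27.4 = 41.06.
Planner sets s_i = Σα_j = 7.4 for every i, so S^SO = 2·7.4 = 14.8.
W^SO = (Σα)·S^SO − ½·2·(Σα)² = (2/2)·7.4² = 54.76.
Deadweight loss = W^SO − W^NE = 13.7.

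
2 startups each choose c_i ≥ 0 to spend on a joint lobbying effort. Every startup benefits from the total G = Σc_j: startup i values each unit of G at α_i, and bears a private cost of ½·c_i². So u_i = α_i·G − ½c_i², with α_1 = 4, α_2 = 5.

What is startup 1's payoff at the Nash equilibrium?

Startup i's FOC: ∂u_i/∂c_i = α_i − c_i = 0, so c_i* = α_i.
NE contributions = (4, 5); G = 9.
u_1 = α_1·G − ½·(c_1)² = 4·9 − ½·4² = 28.

28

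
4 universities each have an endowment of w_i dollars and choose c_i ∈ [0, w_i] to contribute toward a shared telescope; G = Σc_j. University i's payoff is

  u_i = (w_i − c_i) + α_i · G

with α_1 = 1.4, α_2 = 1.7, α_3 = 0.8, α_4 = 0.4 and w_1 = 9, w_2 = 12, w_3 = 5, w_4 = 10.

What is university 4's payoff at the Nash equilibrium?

∂u_i/∂c_i = α_i − 1, so university i contributes w_i if α_i > 1, else 0.
α_i > 1 for i ∈ {1, 2}; NE contributions (9, 12, 0, 0), G = 21.
u_4 = (10 − 0) + 0.4·21 = 18.4.

18.4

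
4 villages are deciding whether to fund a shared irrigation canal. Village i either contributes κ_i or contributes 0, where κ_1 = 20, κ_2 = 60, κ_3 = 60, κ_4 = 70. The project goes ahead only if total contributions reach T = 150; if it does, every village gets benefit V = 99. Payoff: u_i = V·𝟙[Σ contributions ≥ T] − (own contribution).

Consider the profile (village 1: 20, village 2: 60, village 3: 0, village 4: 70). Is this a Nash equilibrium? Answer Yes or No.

Total = 150 ≥ 150: provided.
Village 1 (pledges 20, payoff 79): dropping to 0 → total 130, payoff 0. No gain.
Village 2 (pledges 60, payoff 39): dropping to 0 → total 90, payoff 0. No gain.
Village 3 (pledges 0, payoff 99): pledging 60 → total 210, payoff 39. No gain.
Village 4 (pledges 70, payoff 29): dropping to 0 → total 80, payoff 0. No gain.

Yes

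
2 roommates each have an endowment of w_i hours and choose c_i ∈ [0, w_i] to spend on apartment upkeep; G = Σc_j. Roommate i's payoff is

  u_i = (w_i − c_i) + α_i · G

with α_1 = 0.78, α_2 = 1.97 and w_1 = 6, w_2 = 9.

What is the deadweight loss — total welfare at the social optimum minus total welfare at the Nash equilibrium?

10.5

∂u_i/∂c_i = α_i − 1, so roommate i contributes w_i if α_i > 1, else 0.
α_i > 1 for i ∈ {2}; NE contributions (0, 9), G = 9.
W^NE = Σw_i − G^NE + (Σα_i)·G^NE = 15 + 1.75·9 = 30.75.
Planner: ∂(Σu_j)/∂c_i = Σα_j − 1 = 1.75 > 0, so everyone contributes w_i; G^SO = 15, W^SO = 15 + 1.75·15 = 41.25.
Deadweight loss = 10.5.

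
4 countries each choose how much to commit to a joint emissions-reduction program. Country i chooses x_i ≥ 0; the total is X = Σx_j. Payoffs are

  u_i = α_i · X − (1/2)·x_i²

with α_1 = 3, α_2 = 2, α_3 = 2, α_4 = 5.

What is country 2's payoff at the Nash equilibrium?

22

Country i's FOC: ∂u_i/∂x_i = α_i − x_i = 0, so x_i* = α_i.
NE contributions = (3, 2, 2, 5); X = 12.
u_2 = α_2·X − ½·(x_2)² = 2·12 − ½·2² = 22.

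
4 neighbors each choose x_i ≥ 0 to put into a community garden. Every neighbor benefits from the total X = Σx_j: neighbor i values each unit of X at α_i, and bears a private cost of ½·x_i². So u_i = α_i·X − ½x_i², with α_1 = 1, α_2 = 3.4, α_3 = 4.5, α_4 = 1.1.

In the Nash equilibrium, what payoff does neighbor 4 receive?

10.395

Neighbor i's FOC: ∂u_i/∂x_i = α_i − x_i = 0, so x_i* = α_i.
NE contributions = (1, 3.4, 4.5, 1.1); X = 10.
u_4 = α_4·X − ½·(x_4)² = 1.1·10 − ½·1.1² = 10.395.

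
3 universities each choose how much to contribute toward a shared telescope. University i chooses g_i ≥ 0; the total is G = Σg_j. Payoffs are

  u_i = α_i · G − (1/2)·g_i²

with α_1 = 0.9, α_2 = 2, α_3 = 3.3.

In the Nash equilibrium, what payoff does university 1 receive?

5.175

University i's FOC: ∂u_i/∂g_i = α_i − g_i = 0, so g_i* = α_i.
NE contributions = (0.9, 2, 3.3); G = 6.2.
u_1 = α_1·G − ½·(g_1)² = 0.9·6.2 − ½·0.9² = 5.175.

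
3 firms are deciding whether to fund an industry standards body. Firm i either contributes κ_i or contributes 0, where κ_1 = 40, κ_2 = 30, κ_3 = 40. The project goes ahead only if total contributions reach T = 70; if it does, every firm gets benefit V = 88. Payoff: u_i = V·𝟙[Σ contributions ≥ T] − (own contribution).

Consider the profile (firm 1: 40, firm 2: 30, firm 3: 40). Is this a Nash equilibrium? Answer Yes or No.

No

Total = 110 ≥ 70: provided.
Firm 1 (pledges 40, payoff 48): dropping to 0 → total 70, payoff 88. Profitable deviation.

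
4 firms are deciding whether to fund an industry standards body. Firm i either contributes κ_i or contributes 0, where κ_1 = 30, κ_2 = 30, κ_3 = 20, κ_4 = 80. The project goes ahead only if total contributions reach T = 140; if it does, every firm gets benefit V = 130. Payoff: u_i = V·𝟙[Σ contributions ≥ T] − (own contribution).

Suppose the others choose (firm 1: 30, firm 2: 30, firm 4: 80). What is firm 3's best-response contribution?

0

Others' total = 140 ≥ 140; contributing adds cost 20 for no extra benefit.
Best response: 0.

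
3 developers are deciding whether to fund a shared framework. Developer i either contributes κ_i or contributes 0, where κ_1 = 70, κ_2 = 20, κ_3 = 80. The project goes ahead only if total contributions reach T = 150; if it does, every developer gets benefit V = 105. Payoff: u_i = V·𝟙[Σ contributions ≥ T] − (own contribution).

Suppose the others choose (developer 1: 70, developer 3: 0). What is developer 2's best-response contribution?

Others' total = 70. Even contributing 20 gives 90 < 150: no benefit either way.
Best response: 0.

0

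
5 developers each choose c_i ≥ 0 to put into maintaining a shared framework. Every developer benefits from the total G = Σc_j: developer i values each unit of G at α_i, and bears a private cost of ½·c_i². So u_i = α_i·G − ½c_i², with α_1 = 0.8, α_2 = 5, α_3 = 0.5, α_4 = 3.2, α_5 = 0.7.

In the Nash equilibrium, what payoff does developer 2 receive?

38.5

Developer i's FOC: ∂u_i/∂c_i = α_i − c_i = 0, so c_i* = α_i.
NE contributions = (0.8, 5, 0.5, 3.2, 0.7); G = 10.2.
u_2 = α_2·G − ½·(c_2)² = 5·10.2 − ½·5² = 38.5.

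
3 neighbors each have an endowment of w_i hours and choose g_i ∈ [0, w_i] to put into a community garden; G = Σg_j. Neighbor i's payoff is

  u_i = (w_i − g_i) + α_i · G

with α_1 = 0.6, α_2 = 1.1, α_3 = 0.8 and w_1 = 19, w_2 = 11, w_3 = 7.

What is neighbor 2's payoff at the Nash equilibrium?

∂u_i/∂g_i = α_i − 1, so neighbor i contributes w_i if α_i > 1, else 0.
α_i > 1 for i ∈ {2}; NE contributions (0, 11, 0), G = 11.
u_2 = (11 − 11) + 1.1·11 = 12.1.

12.1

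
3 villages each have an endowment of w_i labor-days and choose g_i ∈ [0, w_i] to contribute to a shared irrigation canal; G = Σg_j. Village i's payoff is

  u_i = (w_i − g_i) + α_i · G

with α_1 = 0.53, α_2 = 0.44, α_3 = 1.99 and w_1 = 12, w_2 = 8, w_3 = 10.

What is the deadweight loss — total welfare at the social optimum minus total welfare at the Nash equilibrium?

∂u_i/∂g_i = α_i − 1, so village i contributes w_i if α_i > 1, else 0.
α_i > 1 for i ∈ {3}; NE contributions (0, 0, 10), G = 10.
W^NE = Σw_i − G^NE + (Σα_i)·G^NE = 30 + 1.96·10 = 49.6.
Planner: ∂(Σu_j)/∂g_i = Σα_j − 1 = 1.96 > 0, so everyone contributes w_i; G^SO = 30, W^SO = 30 + 1.96·30 = 88.8.
Deadweight loss = 39.2.

39.2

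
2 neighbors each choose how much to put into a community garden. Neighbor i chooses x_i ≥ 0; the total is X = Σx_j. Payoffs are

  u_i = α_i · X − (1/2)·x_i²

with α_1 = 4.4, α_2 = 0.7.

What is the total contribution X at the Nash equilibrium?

Neighbor i's FOC: ∂u_i/∂x_i = α_i − x_i = 0, so x_i* = α_i.
NE contributions = (4.4, 0.7); X = 5.1.

5.1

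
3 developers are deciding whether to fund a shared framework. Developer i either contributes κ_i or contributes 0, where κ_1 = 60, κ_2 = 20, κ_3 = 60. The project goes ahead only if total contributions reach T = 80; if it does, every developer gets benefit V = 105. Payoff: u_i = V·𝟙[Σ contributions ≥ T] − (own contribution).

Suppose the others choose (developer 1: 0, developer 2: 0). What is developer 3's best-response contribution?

0

Others' total = 0. Even contributing 60 gives 60 < 80: no benefit either way.
Best response: 0.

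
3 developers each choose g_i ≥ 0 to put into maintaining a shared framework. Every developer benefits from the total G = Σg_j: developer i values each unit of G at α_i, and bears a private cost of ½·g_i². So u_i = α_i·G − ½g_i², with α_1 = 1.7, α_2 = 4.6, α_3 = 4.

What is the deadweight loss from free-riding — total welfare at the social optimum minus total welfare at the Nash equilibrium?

73.07

Developer i's FOC: ∂u_i/∂g_i = α_i − g_i = 0, so g_i* = α_i.
NE contributions = (1.7, 4.6, 4); G = 10.3.
W^NE = (Σα)·G − ½Σα_i² = 10.3² − ½·40.05 = 86.065.
Planner sets g_i = Σα_j = 10.3 for every i, so G^SO = 3·10.3 = 30.9.
W^SO = (Σα)·G^SO − ½·3·(Σα)² = (3/2)·10.3² = 159.135.
Deadweight loss = W^SO − W^NE = 73.07.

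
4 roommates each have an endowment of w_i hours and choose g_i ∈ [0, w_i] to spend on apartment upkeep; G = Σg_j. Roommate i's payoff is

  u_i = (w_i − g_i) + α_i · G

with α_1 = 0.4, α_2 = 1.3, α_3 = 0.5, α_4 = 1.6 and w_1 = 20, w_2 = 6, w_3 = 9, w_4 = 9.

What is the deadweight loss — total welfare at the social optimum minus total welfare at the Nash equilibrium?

81.2

∂u_i/∂g_i = α_i − 1, so roommate i contributes w_i if α_i > 1, else 0.
α_i > 1 for i ∈ {2, 4}; NE contributions (0, 6, 0, 9), G = 15.
W^NE = Σw_i − G^NE + (Σα_i)·G^NE = 44 + 2.8·15 = 86.
Planner: ∂(Σu_j)/∂g_i = Σα_j − 1 = 2.8 > 0, so everyone contributes w_i; G^SO = 44, W^SO = 44 + 2.8·44 = 167.2.
Deadweight loss = 81.2.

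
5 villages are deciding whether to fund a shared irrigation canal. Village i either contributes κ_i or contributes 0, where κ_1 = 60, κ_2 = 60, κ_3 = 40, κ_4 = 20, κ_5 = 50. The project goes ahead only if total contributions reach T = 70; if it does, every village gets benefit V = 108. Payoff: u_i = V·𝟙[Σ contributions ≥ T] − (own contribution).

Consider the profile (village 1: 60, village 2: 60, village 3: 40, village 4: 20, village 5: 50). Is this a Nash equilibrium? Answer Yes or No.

Total = 230 ≥ 70: provided.
Village 1 (pledges 60, payoff 48): dropping to 0 → total 170, payoff 108. Profitable deviation.

No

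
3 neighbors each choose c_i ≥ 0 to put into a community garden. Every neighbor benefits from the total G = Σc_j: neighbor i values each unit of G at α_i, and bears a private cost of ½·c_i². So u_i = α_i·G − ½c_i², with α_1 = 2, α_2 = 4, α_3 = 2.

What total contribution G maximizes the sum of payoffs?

24

Planner FOC: ∂(Σu_j)/∂c_i = (Σα_j) − c_i = 0, so c_i^SO = Σα_j = 8 for every i; G^SO = 24.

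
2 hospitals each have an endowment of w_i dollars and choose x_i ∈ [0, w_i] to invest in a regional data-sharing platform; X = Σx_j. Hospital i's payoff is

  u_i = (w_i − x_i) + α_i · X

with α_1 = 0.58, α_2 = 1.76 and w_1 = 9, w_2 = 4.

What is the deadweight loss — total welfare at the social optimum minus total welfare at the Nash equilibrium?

∂u_i/∂x_i = α_i − 1, so hospital i contributes w_i if α_i > 1, else 0.
α_i > 1 for i ∈ {2}; NE contributions (0, 4), X = 4.
W^NE = Σw_i − X^NE + (Σα_i)·X^NE = 13 + 1.34·4 = 18.36.
Planner: ∂(Σu_j)/∂x_i = Σα_j − 1 = 1.34 > 0, so everyone contributes w_i; X^SO = 13, W^SO = 13 + 1.34·13 = 30.42.
Deadweight loss = 12.06.

12.06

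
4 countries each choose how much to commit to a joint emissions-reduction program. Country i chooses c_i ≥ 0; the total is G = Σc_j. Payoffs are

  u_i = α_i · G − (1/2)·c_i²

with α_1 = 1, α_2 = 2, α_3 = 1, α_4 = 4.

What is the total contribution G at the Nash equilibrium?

Country i's FOC: ∂u_i/∂c_i = α_i − c_i = 0, so c_i* = α_i.
NE contributions = (1, 2, 1, 4); G = 8.

8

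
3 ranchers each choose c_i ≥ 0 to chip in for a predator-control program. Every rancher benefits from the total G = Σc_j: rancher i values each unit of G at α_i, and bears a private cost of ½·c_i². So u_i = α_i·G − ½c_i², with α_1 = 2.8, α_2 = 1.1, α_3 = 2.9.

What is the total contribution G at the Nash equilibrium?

Rancher i's FOC: ∂u_i/∂c_i = α_i − c_i = 0, so c_i* = α_i.
NE contributions = (2.8, 1.1, 2.9); G = 6.8.

6.8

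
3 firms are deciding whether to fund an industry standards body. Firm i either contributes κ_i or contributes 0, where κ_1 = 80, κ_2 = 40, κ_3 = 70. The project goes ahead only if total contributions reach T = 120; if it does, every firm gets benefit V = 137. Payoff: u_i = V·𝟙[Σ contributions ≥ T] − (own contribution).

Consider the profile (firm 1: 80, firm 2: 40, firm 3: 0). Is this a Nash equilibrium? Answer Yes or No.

Yes

Total = 120 ≥ 120: provided.
Firm 1 (pledges 80, payoff 57): dropping to 0 → total 40, payoff 0. No gain.
Firm 2 (pledges 40, payoff 97): dropping to 0 → total 80, payoff 0. No gain.
Firm 3 (pledges 0, payoff 137): pledging 70 → total 190, payoff 67. No gain.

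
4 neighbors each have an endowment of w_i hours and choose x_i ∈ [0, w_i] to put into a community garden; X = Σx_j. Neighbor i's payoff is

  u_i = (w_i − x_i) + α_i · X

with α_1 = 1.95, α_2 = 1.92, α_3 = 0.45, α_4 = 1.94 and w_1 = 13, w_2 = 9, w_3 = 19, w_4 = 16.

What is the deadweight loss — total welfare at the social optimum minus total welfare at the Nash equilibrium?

∂u_i/∂x_i = α_i − 1, so neighbor i contributes w_i if α_i > 1, else 0.
α_i > 1 for i ∈ {1, 2, 4}; NE contributions (13, 9, 0, 16), X = 38.
W^NE = Σw_i − X^NE + (Σα_i)·X^NE = 57 + 5.26·38 = 256.88.
Planner: ∂(Σu_j)/∂x_i = Σα_j − 1 = 5.26 > 0, so everyone contributes w_i; X^SO = 57, W^SO = 57 + 5.26·57 = 356.82.
Deadweight loss = 99.94.

99.94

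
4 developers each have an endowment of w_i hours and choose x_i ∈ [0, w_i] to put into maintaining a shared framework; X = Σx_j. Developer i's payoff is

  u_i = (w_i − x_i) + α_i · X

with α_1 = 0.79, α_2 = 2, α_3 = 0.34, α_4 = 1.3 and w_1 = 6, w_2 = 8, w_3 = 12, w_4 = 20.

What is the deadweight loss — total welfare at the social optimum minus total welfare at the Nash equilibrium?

61.74

∂u_i/∂x_i = α_i − 1, so developer i contributes w_i if α_i > 1, else 0.
α_i > 1 for i ∈ {2, 4}; NE contributions (0, 8, 0, 20), X = 28.
W^NE = Σw_i − X^NE + (Σα_i)·X^NE = 46 + 3.43·28 = 142.04.
Planner: ∂(Σu_j)/∂x_i = Σα_j − 1 = 3.43 > 0, so everyone contributes w_i; X^SO = 46, W^SO = 46 + 3.43·46 = 203.78.
Deadweight loss = 61.74.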